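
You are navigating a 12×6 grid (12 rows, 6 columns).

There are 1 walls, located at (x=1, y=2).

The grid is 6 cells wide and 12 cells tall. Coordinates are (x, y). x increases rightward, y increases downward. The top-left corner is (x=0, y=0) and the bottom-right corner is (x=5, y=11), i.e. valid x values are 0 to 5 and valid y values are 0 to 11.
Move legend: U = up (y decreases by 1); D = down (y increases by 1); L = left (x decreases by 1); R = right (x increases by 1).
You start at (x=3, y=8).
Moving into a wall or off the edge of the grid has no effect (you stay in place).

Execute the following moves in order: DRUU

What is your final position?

Answer: Final position: (x=4, y=7)

Derivation:
Start: (x=3, y=8)
  D (down): (x=3, y=8) -> (x=3, y=9)
  R (right): (x=3, y=9) -> (x=4, y=9)
  U (up): (x=4, y=9) -> (x=4, y=8)
  U (up): (x=4, y=8) -> (x=4, y=7)
Final: (x=4, y=7)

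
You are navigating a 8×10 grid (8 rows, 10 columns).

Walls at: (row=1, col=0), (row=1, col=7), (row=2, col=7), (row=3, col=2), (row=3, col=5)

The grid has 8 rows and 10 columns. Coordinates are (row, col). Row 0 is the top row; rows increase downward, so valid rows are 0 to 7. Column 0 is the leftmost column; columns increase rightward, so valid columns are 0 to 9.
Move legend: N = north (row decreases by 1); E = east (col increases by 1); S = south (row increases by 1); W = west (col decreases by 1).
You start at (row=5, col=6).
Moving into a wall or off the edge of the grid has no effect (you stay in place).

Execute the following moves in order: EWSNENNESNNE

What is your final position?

Start: (row=5, col=6)
  E (east): (row=5, col=6) -> (row=5, col=7)
  W (west): (row=5, col=7) -> (row=5, col=6)
  S (south): (row=5, col=6) -> (row=6, col=6)
  N (north): (row=6, col=6) -> (row=5, col=6)
  E (east): (row=5, col=6) -> (row=5, col=7)
  N (north): (row=5, col=7) -> (row=4, col=7)
  N (north): (row=4, col=7) -> (row=3, col=7)
  E (east): (row=3, col=7) -> (row=3, col=8)
  S (south): (row=3, col=8) -> (row=4, col=8)
  N (north): (row=4, col=8) -> (row=3, col=8)
  N (north): (row=3, col=8) -> (row=2, col=8)
  E (east): (row=2, col=8) -> (row=2, col=9)
Final: (row=2, col=9)

Answer: Final position: (row=2, col=9)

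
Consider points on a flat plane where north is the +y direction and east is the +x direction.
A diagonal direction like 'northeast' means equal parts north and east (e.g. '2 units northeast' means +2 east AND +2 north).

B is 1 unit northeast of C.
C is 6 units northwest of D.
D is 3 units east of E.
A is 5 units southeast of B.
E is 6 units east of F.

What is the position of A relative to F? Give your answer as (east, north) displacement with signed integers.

Place F at the origin (east=0, north=0).
  E is 6 units east of F: delta (east=+6, north=+0); E at (east=6, north=0).
  D is 3 units east of E: delta (east=+3, north=+0); D at (east=9, north=0).
  C is 6 units northwest of D: delta (east=-6, north=+6); C at (east=3, north=6).
  B is 1 unit northeast of C: delta (east=+1, north=+1); B at (east=4, north=7).
  A is 5 units southeast of B: delta (east=+5, north=-5); A at (east=9, north=2).
Therefore A relative to F: (east=9, north=2).

Answer: A is at (east=9, north=2) relative to F.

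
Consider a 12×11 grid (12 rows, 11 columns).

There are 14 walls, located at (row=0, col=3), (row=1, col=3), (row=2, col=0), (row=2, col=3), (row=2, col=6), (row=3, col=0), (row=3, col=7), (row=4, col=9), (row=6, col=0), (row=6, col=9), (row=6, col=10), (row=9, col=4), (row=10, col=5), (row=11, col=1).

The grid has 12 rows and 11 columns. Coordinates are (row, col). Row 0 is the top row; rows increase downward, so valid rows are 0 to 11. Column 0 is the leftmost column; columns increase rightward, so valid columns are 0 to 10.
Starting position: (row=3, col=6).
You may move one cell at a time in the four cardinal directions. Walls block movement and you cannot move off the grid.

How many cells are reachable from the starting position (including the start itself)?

BFS flood-fill from (row=3, col=6):
  Distance 0: (row=3, col=6)
  Distance 1: (row=3, col=5), (row=4, col=6)
  Distance 2: (row=2, col=5), (row=3, col=4), (row=4, col=5), (row=4, col=7), (row=5, col=6)
  Distance 3: (row=1, col=5), (row=2, col=4), (row=3, col=3), (row=4, col=4), (row=4, col=8), (row=5, col=5), (row=5, col=7), (row=6, col=6)
  Distance 4: (row=0, col=5), (row=1, col=4), (row=1, col=6), (row=3, col=2), (row=3, col=8), (row=4, col=3), (row=5, col=4), (row=5, col=8), (row=6, col=5), (row=6, col=7), (row=7, col=6)
  Distance 5: (row=0, col=4), (row=0, col=6), (row=1, col=7), (row=2, col=2), (row=2, col=8), (row=3, col=1), (row=3, col=9), (row=4, col=2), (row=5, col=3), (row=5, col=9), (row=6, col=4), (row=6, col=8), (row=7, col=5), (row=7, col=7), (row=8, col=6)
  Distance 6: (row=0, col=7), (row=1, col=2), (row=1, col=8), (row=2, col=1), (row=2, col=7), (row=2, col=9), (row=3, col=10), (row=4, col=1), (row=5, col=2), (row=5, col=10), (row=6, col=3), (row=7, col=4), (row=7, col=8), (row=8, col=5), (row=8, col=7), (row=9, col=6)
  Distance 7: (row=0, col=2), (row=0, col=8), (row=1, col=1), (row=1, col=9), (row=2, col=10), (row=4, col=0), (row=4, col=10), (row=5, col=1), (row=6, col=2), (row=7, col=3), (row=7, col=9), (row=8, col=4), (row=8, col=8), (row=9, col=5), (row=9, col=7), (row=10, col=6)
  Distance 8: (row=0, col=1), (row=0, col=9), (row=1, col=0), (row=1, col=10), (row=5, col=0), (row=6, col=1), (row=7, col=2), (row=7, col=10), (row=8, col=3), (row=8, col=9), (row=9, col=8), (row=10, col=7), (row=11, col=6)
  Distance 9: (row=0, col=0), (row=0, col=10), (row=7, col=1), (row=8, col=2), (row=8, col=10), (row=9, col=3), (row=9, col=9), (row=10, col=8), (row=11, col=5), (row=11, col=7)
  Distance 10: (row=7, col=0), (row=8, col=1), (row=9, col=2), (row=9, col=10), (row=10, col=3), (row=10, col=9), (row=11, col=4), (row=11, col=8)
  Distance 11: (row=8, col=0), (row=9, col=1), (row=10, col=2), (row=10, col=4), (row=10, col=10), (row=11, col=3), (row=11, col=9)
  Distance 12: (row=9, col=0), (row=10, col=1), (row=11, col=2), (row=11, col=10)
  Distance 13: (row=10, col=0)
  Distance 14: (row=11, col=0)
Total reachable: 118 (grid has 118 open cells total)

Answer: Reachable cells: 118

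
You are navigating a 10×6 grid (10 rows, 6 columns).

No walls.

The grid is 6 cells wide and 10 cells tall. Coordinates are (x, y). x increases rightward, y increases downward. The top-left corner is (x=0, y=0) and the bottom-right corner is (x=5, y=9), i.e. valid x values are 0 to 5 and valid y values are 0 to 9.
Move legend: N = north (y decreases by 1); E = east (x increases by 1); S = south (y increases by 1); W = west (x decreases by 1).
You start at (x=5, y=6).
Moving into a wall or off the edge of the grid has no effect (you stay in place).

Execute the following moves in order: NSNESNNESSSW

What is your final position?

Answer: Final position: (x=4, y=7)

Derivation:
Start: (x=5, y=6)
  N (north): (x=5, y=6) -> (x=5, y=5)
  S (south): (x=5, y=5) -> (x=5, y=6)
  N (north): (x=5, y=6) -> (x=5, y=5)
  E (east): blocked, stay at (x=5, y=5)
  S (south): (x=5, y=5) -> (x=5, y=6)
  N (north): (x=5, y=6) -> (x=5, y=5)
  N (north): (x=5, y=5) -> (x=5, y=4)
  E (east): blocked, stay at (x=5, y=4)
  S (south): (x=5, y=4) -> (x=5, y=5)
  S (south): (x=5, y=5) -> (x=5, y=6)
  S (south): (x=5, y=6) -> (x=5, y=7)
  W (west): (x=5, y=7) -> (x=4, y=7)
Final: (x=4, y=7)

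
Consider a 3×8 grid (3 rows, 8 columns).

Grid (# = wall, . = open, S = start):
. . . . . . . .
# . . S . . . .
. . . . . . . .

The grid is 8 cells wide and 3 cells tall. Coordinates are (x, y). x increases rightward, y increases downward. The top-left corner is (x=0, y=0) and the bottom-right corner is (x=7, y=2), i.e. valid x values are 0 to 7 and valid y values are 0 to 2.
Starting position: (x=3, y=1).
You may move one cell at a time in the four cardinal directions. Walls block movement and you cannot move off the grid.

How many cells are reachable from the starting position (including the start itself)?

BFS flood-fill from (x=3, y=1):
  Distance 0: (x=3, y=1)
  Distance 1: (x=3, y=0), (x=2, y=1), (x=4, y=1), (x=3, y=2)
  Distance 2: (x=2, y=0), (x=4, y=0), (x=1, y=1), (x=5, y=1), (x=2, y=2), (x=4, y=2)
  Distance 3: (x=1, y=0), (x=5, y=0), (x=6, y=1), (x=1, y=2), (x=5, y=2)
  Distance 4: (x=0, y=0), (x=6, y=0), (x=7, y=1), (x=0, y=2), (x=6, y=2)
  Distance 5: (x=7, y=0), (x=7, y=2)
Total reachable: 23 (grid has 23 open cells total)

Answer: Reachable cells: 23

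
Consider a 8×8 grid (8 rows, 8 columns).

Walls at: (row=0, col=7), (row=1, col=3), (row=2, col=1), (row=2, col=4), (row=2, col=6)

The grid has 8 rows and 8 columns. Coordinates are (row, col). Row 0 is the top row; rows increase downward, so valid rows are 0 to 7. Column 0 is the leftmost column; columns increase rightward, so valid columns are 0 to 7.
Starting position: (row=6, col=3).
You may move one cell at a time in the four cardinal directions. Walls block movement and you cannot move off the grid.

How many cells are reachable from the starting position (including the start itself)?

Answer: Reachable cells: 59

Derivation:
BFS flood-fill from (row=6, col=3):
  Distance 0: (row=6, col=3)
  Distance 1: (row=5, col=3), (row=6, col=2), (row=6, col=4), (row=7, col=3)
  Distance 2: (row=4, col=3), (row=5, col=2), (row=5, col=4), (row=6, col=1), (row=6, col=5), (row=7, col=2), (row=7, col=4)
  Distance 3: (row=3, col=3), (row=4, col=2), (row=4, col=4), (row=5, col=1), (row=5, col=5), (row=6, col=0), (row=6, col=6), (row=7, col=1), (row=7, col=5)
  Distance 4: (row=2, col=3), (row=3, col=2), (row=3, col=4), (row=4, col=1), (row=4, col=5), (row=5, col=0), (row=5, col=6), (row=6, col=7), (row=7, col=0), (row=7, col=6)
  Distance 5: (row=2, col=2), (row=3, col=1), (row=3, col=5), (row=4, col=0), (row=4, col=6), (row=5, col=7), (row=7, col=7)
  Distance 6: (row=1, col=2), (row=2, col=5), (row=3, col=0), (row=3, col=6), (row=4, col=7)
  Distance 7: (row=0, col=2), (row=1, col=1), (row=1, col=5), (row=2, col=0), (row=3, col=7)
  Distance 8: (row=0, col=1), (row=0, col=3), (row=0, col=5), (row=1, col=0), (row=1, col=4), (row=1, col=6), (row=2, col=7)
  Distance 9: (row=0, col=0), (row=0, col=4), (row=0, col=6), (row=1, col=7)
Total reachable: 59 (grid has 59 open cells total)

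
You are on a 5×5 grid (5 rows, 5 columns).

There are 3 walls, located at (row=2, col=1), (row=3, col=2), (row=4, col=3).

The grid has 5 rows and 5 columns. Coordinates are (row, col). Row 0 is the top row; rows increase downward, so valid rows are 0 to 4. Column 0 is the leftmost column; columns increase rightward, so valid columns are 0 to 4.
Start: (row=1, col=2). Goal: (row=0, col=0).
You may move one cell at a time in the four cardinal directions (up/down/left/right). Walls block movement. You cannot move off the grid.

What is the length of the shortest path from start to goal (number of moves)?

Answer: Shortest path length: 3

Derivation:
BFS from (row=1, col=2) until reaching (row=0, col=0):
  Distance 0: (row=1, col=2)
  Distance 1: (row=0, col=2), (row=1, col=1), (row=1, col=3), (row=2, col=2)
  Distance 2: (row=0, col=1), (row=0, col=3), (row=1, col=0), (row=1, col=4), (row=2, col=3)
  Distance 3: (row=0, col=0), (row=0, col=4), (row=2, col=0), (row=2, col=4), (row=3, col=3)  <- goal reached here
One shortest path (3 moves): (row=1, col=2) -> (row=1, col=1) -> (row=1, col=0) -> (row=0, col=0)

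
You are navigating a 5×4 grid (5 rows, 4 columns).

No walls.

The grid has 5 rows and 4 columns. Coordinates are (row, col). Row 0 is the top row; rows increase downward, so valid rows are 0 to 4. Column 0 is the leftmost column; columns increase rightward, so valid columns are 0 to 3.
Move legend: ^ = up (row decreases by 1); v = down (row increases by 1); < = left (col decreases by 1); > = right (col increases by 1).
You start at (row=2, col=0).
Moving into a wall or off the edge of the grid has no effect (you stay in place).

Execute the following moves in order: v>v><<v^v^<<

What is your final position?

Start: (row=2, col=0)
  v (down): (row=2, col=0) -> (row=3, col=0)
  > (right): (row=3, col=0) -> (row=3, col=1)
  v (down): (row=3, col=1) -> (row=4, col=1)
  > (right): (row=4, col=1) -> (row=4, col=2)
  < (left): (row=4, col=2) -> (row=4, col=1)
  < (left): (row=4, col=1) -> (row=4, col=0)
  v (down): blocked, stay at (row=4, col=0)
  ^ (up): (row=4, col=0) -> (row=3, col=0)
  v (down): (row=3, col=0) -> (row=4, col=0)
  ^ (up): (row=4, col=0) -> (row=3, col=0)
  < (left): blocked, stay at (row=3, col=0)
  < (left): blocked, stay at (row=3, col=0)
Final: (row=3, col=0)

Answer: Final position: (row=3, col=0)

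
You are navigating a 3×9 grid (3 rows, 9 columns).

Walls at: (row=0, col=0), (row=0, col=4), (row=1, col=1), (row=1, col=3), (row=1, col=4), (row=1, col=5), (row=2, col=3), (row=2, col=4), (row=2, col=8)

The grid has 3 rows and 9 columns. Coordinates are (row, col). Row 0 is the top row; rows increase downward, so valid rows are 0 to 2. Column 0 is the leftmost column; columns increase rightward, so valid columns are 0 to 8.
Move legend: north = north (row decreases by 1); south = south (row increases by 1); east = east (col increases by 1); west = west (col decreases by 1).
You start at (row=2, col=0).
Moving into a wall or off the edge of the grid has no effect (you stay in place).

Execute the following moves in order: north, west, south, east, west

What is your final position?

Answer: Final position: (row=2, col=0)

Derivation:
Start: (row=2, col=0)
  north (north): (row=2, col=0) -> (row=1, col=0)
  west (west): blocked, stay at (row=1, col=0)
  south (south): (row=1, col=0) -> (row=2, col=0)
  east (east): (row=2, col=0) -> (row=2, col=1)
  west (west): (row=2, col=1) -> (row=2, col=0)
Final: (row=2, col=0)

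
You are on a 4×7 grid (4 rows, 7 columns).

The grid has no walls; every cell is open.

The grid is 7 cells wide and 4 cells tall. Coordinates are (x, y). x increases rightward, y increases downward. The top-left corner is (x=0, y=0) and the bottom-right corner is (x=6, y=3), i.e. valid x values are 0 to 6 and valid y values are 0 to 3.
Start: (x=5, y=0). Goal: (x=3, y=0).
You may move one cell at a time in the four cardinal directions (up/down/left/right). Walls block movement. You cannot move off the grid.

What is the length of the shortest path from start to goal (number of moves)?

Answer: Shortest path length: 2

Derivation:
BFS from (x=5, y=0) until reaching (x=3, y=0):
  Distance 0: (x=5, y=0)
  Distance 1: (x=4, y=0), (x=6, y=0), (x=5, y=1)
  Distance 2: (x=3, y=0), (x=4, y=1), (x=6, y=1), (x=5, y=2)  <- goal reached here
One shortest path (2 moves): (x=5, y=0) -> (x=4, y=0) -> (x=3, y=0)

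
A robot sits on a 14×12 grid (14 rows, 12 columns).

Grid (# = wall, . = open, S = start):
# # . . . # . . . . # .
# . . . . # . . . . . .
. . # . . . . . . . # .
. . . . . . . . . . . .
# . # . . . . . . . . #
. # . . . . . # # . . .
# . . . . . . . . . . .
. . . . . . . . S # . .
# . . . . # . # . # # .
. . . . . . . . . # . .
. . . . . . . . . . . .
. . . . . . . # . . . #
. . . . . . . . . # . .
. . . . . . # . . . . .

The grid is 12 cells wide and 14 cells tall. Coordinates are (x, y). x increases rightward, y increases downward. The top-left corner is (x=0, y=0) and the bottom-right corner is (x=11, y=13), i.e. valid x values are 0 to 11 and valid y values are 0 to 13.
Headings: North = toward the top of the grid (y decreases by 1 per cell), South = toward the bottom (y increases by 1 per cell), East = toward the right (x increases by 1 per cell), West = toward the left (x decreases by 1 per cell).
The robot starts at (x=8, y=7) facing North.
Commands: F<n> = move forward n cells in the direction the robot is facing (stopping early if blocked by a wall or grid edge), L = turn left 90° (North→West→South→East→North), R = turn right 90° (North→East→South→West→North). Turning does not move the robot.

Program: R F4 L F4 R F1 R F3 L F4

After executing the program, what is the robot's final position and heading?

Start: (x=8, y=7), facing North
  R: turn right, now facing East
  F4: move forward 0/4 (blocked), now at (x=8, y=7)
  L: turn left, now facing North
  F4: move forward 1/4 (blocked), now at (x=8, y=6)
  R: turn right, now facing East
  F1: move forward 1, now at (x=9, y=6)
  R: turn right, now facing South
  F3: move forward 0/3 (blocked), now at (x=9, y=6)
  L: turn left, now facing East
  F4: move forward 2/4 (blocked), now at (x=11, y=6)
Final: (x=11, y=6), facing East

Answer: Final position: (x=11, y=6), facing East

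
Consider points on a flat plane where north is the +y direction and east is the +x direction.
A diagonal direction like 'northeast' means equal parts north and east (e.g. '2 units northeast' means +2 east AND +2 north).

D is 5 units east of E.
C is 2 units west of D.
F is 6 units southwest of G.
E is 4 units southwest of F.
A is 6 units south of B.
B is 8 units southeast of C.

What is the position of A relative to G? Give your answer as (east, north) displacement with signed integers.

Place G at the origin (east=0, north=0).
  F is 6 units southwest of G: delta (east=-6, north=-6); F at (east=-6, north=-6).
  E is 4 units southwest of F: delta (east=-4, north=-4); E at (east=-10, north=-10).
  D is 5 units east of E: delta (east=+5, north=+0); D at (east=-5, north=-10).
  C is 2 units west of D: delta (east=-2, north=+0); C at (east=-7, north=-10).
  B is 8 units southeast of C: delta (east=+8, north=-8); B at (east=1, north=-18).
  A is 6 units south of B: delta (east=+0, north=-6); A at (east=1, north=-24).
Therefore A relative to G: (east=1, north=-24).

Answer: A is at (east=1, north=-24) relative to G.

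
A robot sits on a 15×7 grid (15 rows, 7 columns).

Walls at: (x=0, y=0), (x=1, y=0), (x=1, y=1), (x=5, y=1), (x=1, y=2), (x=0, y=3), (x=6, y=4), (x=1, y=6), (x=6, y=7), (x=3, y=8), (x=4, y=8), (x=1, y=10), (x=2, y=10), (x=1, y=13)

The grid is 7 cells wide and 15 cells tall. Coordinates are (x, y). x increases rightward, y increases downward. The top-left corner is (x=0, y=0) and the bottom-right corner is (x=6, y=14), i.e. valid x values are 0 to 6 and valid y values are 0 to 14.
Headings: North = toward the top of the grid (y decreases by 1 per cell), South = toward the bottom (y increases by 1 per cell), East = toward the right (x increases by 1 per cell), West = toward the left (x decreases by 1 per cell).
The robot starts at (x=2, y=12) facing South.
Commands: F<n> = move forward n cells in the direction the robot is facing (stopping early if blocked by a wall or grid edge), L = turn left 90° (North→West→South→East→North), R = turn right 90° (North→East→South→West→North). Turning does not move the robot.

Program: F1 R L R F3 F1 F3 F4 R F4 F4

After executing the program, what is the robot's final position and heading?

Answer: Final position: (x=2, y=11), facing North

Derivation:
Start: (x=2, y=12), facing South
  F1: move forward 1, now at (x=2, y=13)
  R: turn right, now facing West
  L: turn left, now facing South
  R: turn right, now facing West
  F3: move forward 0/3 (blocked), now at (x=2, y=13)
  F1: move forward 0/1 (blocked), now at (x=2, y=13)
  F3: move forward 0/3 (blocked), now at (x=2, y=13)
  F4: move forward 0/4 (blocked), now at (x=2, y=13)
  R: turn right, now facing North
  F4: move forward 2/4 (blocked), now at (x=2, y=11)
  F4: move forward 0/4 (blocked), now at (x=2, y=11)
Final: (x=2, y=11), facing North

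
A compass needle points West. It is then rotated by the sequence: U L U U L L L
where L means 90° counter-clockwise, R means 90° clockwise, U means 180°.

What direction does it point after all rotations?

Start: West
  U (U-turn (180°)) -> East
  L (left (90° counter-clockwise)) -> North
  U (U-turn (180°)) -> South
  U (U-turn (180°)) -> North
  L (left (90° counter-clockwise)) -> West
  L (left (90° counter-clockwise)) -> South
  L (left (90° counter-clockwise)) -> East
Final: East

Answer: Final heading: East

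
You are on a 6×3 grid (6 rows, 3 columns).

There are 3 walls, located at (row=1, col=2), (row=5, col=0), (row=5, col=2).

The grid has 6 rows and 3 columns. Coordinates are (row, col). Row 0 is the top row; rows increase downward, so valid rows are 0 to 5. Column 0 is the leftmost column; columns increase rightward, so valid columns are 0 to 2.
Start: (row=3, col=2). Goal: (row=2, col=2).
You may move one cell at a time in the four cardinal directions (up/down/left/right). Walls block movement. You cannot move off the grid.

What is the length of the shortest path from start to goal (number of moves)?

Answer: Shortest path length: 1

Derivation:
BFS from (row=3, col=2) until reaching (row=2, col=2):
  Distance 0: (row=3, col=2)
  Distance 1: (row=2, col=2), (row=3, col=1), (row=4, col=2)  <- goal reached here
One shortest path (1 moves): (row=3, col=2) -> (row=2, col=2)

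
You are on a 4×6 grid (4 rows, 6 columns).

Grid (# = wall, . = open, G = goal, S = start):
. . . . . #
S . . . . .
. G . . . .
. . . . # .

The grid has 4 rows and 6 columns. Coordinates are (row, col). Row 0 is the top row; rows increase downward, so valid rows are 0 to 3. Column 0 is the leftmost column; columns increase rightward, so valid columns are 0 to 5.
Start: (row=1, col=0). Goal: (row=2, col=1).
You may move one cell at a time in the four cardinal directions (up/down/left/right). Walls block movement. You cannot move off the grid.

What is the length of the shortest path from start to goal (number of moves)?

BFS from (row=1, col=0) until reaching (row=2, col=1):
  Distance 0: (row=1, col=0)
  Distance 1: (row=0, col=0), (row=1, col=1), (row=2, col=0)
  Distance 2: (row=0, col=1), (row=1, col=2), (row=2, col=1), (row=3, col=0)  <- goal reached here
One shortest path (2 moves): (row=1, col=0) -> (row=1, col=1) -> (row=2, col=1)

Answer: Shortest path length: 2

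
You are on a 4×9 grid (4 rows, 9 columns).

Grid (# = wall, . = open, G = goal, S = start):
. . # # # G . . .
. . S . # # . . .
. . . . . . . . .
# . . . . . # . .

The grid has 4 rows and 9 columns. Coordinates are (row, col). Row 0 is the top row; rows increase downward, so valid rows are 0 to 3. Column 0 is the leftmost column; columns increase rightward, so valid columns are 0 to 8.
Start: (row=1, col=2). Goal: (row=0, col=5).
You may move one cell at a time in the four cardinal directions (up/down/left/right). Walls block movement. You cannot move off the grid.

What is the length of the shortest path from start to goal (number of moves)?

Answer: Shortest path length: 8

Derivation:
BFS from (row=1, col=2) until reaching (row=0, col=5):
  Distance 0: (row=1, col=2)
  Distance 1: (row=1, col=1), (row=1, col=3), (row=2, col=2)
  Distance 2: (row=0, col=1), (row=1, col=0), (row=2, col=1), (row=2, col=3), (row=3, col=2)
  Distance 3: (row=0, col=0), (row=2, col=0), (row=2, col=4), (row=3, col=1), (row=3, col=3)
  Distance 4: (row=2, col=5), (row=3, col=4)
  Distance 5: (row=2, col=6), (row=3, col=5)
  Distance 6: (row=1, col=6), (row=2, col=7)
  Distance 7: (row=0, col=6), (row=1, col=7), (row=2, col=8), (row=3, col=7)
  Distance 8: (row=0, col=5), (row=0, col=7), (row=1, col=8), (row=3, col=8)  <- goal reached here
One shortest path (8 moves): (row=1, col=2) -> (row=1, col=3) -> (row=2, col=3) -> (row=2, col=4) -> (row=2, col=5) -> (row=2, col=6) -> (row=1, col=6) -> (row=0, col=6) -> (row=0, col=5)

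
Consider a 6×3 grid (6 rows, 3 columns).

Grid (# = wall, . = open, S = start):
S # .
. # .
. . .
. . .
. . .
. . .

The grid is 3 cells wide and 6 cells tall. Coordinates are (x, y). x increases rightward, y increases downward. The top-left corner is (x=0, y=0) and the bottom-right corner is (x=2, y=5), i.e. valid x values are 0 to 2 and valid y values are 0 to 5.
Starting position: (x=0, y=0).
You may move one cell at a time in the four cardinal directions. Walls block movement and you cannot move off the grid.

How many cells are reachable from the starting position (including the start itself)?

Answer: Reachable cells: 16

Derivation:
BFS flood-fill from (x=0, y=0):
  Distance 0: (x=0, y=0)
  Distance 1: (x=0, y=1)
  Distance 2: (x=0, y=2)
  Distance 3: (x=1, y=2), (x=0, y=3)
  Distance 4: (x=2, y=2), (x=1, y=3), (x=0, y=4)
  Distance 5: (x=2, y=1), (x=2, y=3), (x=1, y=4), (x=0, y=5)
  Distance 6: (x=2, y=0), (x=2, y=4), (x=1, y=5)
  Distance 7: (x=2, y=5)
Total reachable: 16 (grid has 16 open cells total)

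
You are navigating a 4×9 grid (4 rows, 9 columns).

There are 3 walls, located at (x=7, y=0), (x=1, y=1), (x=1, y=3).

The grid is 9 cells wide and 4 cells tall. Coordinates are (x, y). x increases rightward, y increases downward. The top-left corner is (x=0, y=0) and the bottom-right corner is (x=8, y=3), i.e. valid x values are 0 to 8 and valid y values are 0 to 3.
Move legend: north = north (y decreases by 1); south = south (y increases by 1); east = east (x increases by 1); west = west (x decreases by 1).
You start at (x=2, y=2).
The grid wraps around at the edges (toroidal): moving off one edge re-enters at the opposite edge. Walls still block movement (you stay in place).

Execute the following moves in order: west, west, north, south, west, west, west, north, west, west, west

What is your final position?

Answer: Final position: (x=3, y=1)

Derivation:
Start: (x=2, y=2)
  west (west): (x=2, y=2) -> (x=1, y=2)
  west (west): (x=1, y=2) -> (x=0, y=2)
  north (north): (x=0, y=2) -> (x=0, y=1)
  south (south): (x=0, y=1) -> (x=0, y=2)
  west (west): (x=0, y=2) -> (x=8, y=2)
  west (west): (x=8, y=2) -> (x=7, y=2)
  west (west): (x=7, y=2) -> (x=6, y=2)
  north (north): (x=6, y=2) -> (x=6, y=1)
  west (west): (x=6, y=1) -> (x=5, y=1)
  west (west): (x=5, y=1) -> (x=4, y=1)
  west (west): (x=4, y=1) -> (x=3, y=1)
Final: (x=3, y=1)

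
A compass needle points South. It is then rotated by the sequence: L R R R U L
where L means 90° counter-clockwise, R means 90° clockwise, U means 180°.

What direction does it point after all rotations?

Start: South
  L (left (90° counter-clockwise)) -> East
  R (right (90° clockwise)) -> South
  R (right (90° clockwise)) -> West
  R (right (90° clockwise)) -> North
  U (U-turn (180°)) -> South
  L (left (90° counter-clockwise)) -> East
Final: East

Answer: Final heading: East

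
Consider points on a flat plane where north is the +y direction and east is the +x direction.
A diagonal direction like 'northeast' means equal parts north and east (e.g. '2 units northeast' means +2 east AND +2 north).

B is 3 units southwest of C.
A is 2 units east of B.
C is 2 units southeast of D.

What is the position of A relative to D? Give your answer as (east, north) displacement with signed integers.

Answer: A is at (east=1, north=-5) relative to D.

Derivation:
Place D at the origin (east=0, north=0).
  C is 2 units southeast of D: delta (east=+2, north=-2); C at (east=2, north=-2).
  B is 3 units southwest of C: delta (east=-3, north=-3); B at (east=-1, north=-5).
  A is 2 units east of B: delta (east=+2, north=+0); A at (east=1, north=-5).
Therefore A relative to D: (east=1, north=-5).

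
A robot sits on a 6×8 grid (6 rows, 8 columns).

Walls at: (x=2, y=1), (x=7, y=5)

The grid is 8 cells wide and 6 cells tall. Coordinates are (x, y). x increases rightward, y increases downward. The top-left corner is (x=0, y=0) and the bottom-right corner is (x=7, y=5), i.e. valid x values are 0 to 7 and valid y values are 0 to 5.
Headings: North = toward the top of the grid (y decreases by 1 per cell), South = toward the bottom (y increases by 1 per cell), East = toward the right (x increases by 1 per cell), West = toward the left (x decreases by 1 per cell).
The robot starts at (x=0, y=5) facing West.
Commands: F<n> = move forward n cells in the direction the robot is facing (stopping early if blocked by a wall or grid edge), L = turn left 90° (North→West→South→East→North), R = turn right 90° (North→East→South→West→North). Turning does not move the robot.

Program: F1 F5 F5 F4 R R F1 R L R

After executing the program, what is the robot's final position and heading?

Start: (x=0, y=5), facing West
  F1: move forward 0/1 (blocked), now at (x=0, y=5)
  F5: move forward 0/5 (blocked), now at (x=0, y=5)
  F5: move forward 0/5 (blocked), now at (x=0, y=5)
  F4: move forward 0/4 (blocked), now at (x=0, y=5)
  R: turn right, now facing North
  R: turn right, now facing East
  F1: move forward 1, now at (x=1, y=5)
  R: turn right, now facing South
  L: turn left, now facing East
  R: turn right, now facing South
Final: (x=1, y=5), facing South

Answer: Final position: (x=1, y=5), facing South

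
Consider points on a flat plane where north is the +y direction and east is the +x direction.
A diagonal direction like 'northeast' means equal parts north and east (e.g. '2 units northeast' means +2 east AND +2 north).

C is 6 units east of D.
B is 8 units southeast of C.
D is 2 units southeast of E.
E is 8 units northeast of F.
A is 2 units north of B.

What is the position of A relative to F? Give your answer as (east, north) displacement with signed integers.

Place F at the origin (east=0, north=0).
  E is 8 units northeast of F: delta (east=+8, north=+8); E at (east=8, north=8).
  D is 2 units southeast of E: delta (east=+2, north=-2); D at (east=10, north=6).
  C is 6 units east of D: delta (east=+6, north=+0); C at (east=16, north=6).
  B is 8 units southeast of C: delta (east=+8, north=-8); B at (east=24, north=-2).
  A is 2 units north of B: delta (east=+0, north=+2); A at (east=24, north=0).
Therefore A relative to F: (east=24, north=0).

Answer: A is at (east=24, north=0) relative to F.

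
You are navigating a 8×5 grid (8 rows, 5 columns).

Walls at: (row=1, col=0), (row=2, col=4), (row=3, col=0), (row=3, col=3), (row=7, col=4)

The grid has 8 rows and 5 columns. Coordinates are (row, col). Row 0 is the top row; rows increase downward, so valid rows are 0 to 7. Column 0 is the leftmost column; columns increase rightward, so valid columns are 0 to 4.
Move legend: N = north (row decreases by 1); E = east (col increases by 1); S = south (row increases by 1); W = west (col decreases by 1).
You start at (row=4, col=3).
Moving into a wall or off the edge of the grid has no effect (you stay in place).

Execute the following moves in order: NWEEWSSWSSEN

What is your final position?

Answer: Final position: (row=6, col=3)

Derivation:
Start: (row=4, col=3)
  N (north): blocked, stay at (row=4, col=3)
  W (west): (row=4, col=3) -> (row=4, col=2)
  E (east): (row=4, col=2) -> (row=4, col=3)
  E (east): (row=4, col=3) -> (row=4, col=4)
  W (west): (row=4, col=4) -> (row=4, col=3)
  S (south): (row=4, col=3) -> (row=5, col=3)
  S (south): (row=5, col=3) -> (row=6, col=3)
  W (west): (row=6, col=3) -> (row=6, col=2)
  S (south): (row=6, col=2) -> (row=7, col=2)
  S (south): blocked, stay at (row=7, col=2)
  E (east): (row=7, col=2) -> (row=7, col=3)
  N (north): (row=7, col=3) -> (row=6, col=3)
Final: (row=6, col=3)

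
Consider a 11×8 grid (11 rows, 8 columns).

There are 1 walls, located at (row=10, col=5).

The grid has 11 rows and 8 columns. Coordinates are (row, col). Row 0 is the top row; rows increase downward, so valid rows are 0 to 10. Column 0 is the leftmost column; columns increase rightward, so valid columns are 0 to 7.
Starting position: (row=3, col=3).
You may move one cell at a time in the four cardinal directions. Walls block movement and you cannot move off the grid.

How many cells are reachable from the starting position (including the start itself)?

BFS flood-fill from (row=3, col=3):
  Distance 0: (row=3, col=3)
  Distance 1: (row=2, col=3), (row=3, col=2), (row=3, col=4), (row=4, col=3)
  Distance 2: (row=1, col=3), (row=2, col=2), (row=2, col=4), (row=3, col=1), (row=3, col=5), (row=4, col=2), (row=4, col=4), (row=5, col=3)
  Distance 3: (row=0, col=3), (row=1, col=2), (row=1, col=4), (row=2, col=1), (row=2, col=5), (row=3, col=0), (row=3, col=6), (row=4, col=1), (row=4, col=5), (row=5, col=2), (row=5, col=4), (row=6, col=3)
  Distance 4: (row=0, col=2), (row=0, col=4), (row=1, col=1), (row=1, col=5), (row=2, col=0), (row=2, col=6), (row=3, col=7), (row=4, col=0), (row=4, col=6), (row=5, col=1), (row=5, col=5), (row=6, col=2), (row=6, col=4), (row=7, col=3)
  Distance 5: (row=0, col=1), (row=0, col=5), (row=1, col=0), (row=1, col=6), (row=2, col=7), (row=4, col=7), (row=5, col=0), (row=5, col=6), (row=6, col=1), (row=6, col=5), (row=7, col=2), (row=7, col=4), (row=8, col=3)
  Distance 6: (row=0, col=0), (row=0, col=6), (row=1, col=7), (row=5, col=7), (row=6, col=0), (row=6, col=6), (row=7, col=1), (row=7, col=5), (row=8, col=2), (row=8, col=4), (row=9, col=3)
  Distance 7: (row=0, col=7), (row=6, col=7), (row=7, col=0), (row=7, col=6), (row=8, col=1), (row=8, col=5), (row=9, col=2), (row=9, col=4), (row=10, col=3)
  Distance 8: (row=7, col=7), (row=8, col=0), (row=8, col=6), (row=9, col=1), (row=9, col=5), (row=10, col=2), (row=10, col=4)
  Distance 9: (row=8, col=7), (row=9, col=0), (row=9, col=6), (row=10, col=1)
  Distance 10: (row=9, col=7), (row=10, col=0), (row=10, col=6)
  Distance 11: (row=10, col=7)
Total reachable: 87 (grid has 87 open cells total)

Answer: Reachable cells: 87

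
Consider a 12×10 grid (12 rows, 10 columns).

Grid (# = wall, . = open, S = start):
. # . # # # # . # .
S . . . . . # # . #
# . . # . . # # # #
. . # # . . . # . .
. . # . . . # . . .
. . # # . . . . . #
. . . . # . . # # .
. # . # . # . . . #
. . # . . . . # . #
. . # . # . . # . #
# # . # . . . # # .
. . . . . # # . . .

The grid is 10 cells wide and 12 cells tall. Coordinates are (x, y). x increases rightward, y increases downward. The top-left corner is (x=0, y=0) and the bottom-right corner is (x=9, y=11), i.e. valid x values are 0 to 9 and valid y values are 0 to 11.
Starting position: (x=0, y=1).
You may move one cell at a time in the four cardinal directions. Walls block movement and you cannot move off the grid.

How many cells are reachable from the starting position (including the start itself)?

BFS flood-fill from (x=0, y=1):
  Distance 0: (x=0, y=1)
  Distance 1: (x=0, y=0), (x=1, y=1)
  Distance 2: (x=2, y=1), (x=1, y=2)
  Distance 3: (x=2, y=0), (x=3, y=1), (x=2, y=2), (x=1, y=3)
  Distance 4: (x=4, y=1), (x=0, y=3), (x=1, y=4)
  Distance 5: (x=5, y=1), (x=4, y=2), (x=0, y=4), (x=1, y=5)
  Distance 6: (x=5, y=2), (x=4, y=3), (x=0, y=5), (x=1, y=6)
  Distance 7: (x=5, y=3), (x=4, y=4), (x=0, y=6), (x=2, y=6)
  Distance 8: (x=6, y=3), (x=3, y=4), (x=5, y=4), (x=4, y=5), (x=3, y=6), (x=0, y=7), (x=2, y=7)
  Distance 9: (x=5, y=5), (x=0, y=8)
  Distance 10: (x=6, y=5), (x=5, y=6), (x=1, y=8), (x=0, y=9)
  Distance 11: (x=7, y=5), (x=6, y=6), (x=1, y=9)
  Distance 12: (x=7, y=4), (x=8, y=5), (x=6, y=7)
  Distance 13: (x=8, y=4), (x=7, y=7), (x=6, y=8)
  Distance 14: (x=8, y=3), (x=9, y=4), (x=8, y=7), (x=5, y=8), (x=6, y=9)
  Distance 15: (x=9, y=3), (x=4, y=8), (x=8, y=8), (x=5, y=9), (x=6, y=10)
  Distance 16: (x=4, y=7), (x=3, y=8), (x=8, y=9), (x=5, y=10)
  Distance 17: (x=3, y=9), (x=4, y=10)
  Distance 18: (x=4, y=11)
  Distance 19: (x=3, y=11)
  Distance 20: (x=2, y=11)
  Distance 21: (x=2, y=10), (x=1, y=11)
  Distance 22: (x=0, y=11)
Total reachable: 68 (grid has 76 open cells total)

Answer: Reachable cells: 68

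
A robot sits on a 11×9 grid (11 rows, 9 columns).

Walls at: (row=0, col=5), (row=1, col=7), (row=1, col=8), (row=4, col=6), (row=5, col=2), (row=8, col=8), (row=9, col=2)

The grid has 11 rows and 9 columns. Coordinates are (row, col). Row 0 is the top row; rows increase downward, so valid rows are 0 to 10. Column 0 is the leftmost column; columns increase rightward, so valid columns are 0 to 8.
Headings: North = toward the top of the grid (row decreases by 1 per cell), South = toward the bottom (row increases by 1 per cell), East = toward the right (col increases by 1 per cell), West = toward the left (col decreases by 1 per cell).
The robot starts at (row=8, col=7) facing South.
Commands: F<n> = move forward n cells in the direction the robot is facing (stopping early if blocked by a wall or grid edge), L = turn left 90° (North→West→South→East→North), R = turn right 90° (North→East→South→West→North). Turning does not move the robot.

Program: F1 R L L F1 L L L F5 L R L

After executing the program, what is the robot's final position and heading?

Answer: Final position: (row=10, col=8), facing East

Derivation:
Start: (row=8, col=7), facing South
  F1: move forward 1, now at (row=9, col=7)
  R: turn right, now facing West
  L: turn left, now facing South
  L: turn left, now facing East
  F1: move forward 1, now at (row=9, col=8)
  L: turn left, now facing North
  L: turn left, now facing West
  L: turn left, now facing South
  F5: move forward 1/5 (blocked), now at (row=10, col=8)
  L: turn left, now facing East
  R: turn right, now facing South
  L: turn left, now facing East
Final: (row=10, col=8), facing East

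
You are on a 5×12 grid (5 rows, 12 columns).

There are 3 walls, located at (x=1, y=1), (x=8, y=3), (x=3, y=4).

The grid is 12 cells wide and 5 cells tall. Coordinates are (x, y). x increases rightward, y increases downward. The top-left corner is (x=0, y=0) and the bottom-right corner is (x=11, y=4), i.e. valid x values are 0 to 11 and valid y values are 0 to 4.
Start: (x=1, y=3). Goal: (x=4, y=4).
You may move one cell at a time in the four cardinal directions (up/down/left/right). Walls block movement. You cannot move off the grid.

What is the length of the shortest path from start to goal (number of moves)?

Answer: Shortest path length: 4

Derivation:
BFS from (x=1, y=3) until reaching (x=4, y=4):
  Distance 0: (x=1, y=3)
  Distance 1: (x=1, y=2), (x=0, y=3), (x=2, y=3), (x=1, y=4)
  Distance 2: (x=0, y=2), (x=2, y=2), (x=3, y=3), (x=0, y=4), (x=2, y=4)
  Distance 3: (x=0, y=1), (x=2, y=1), (x=3, y=2), (x=4, y=3)
  Distance 4: (x=0, y=0), (x=2, y=0), (x=3, y=1), (x=4, y=2), (x=5, y=3), (x=4, y=4)  <- goal reached here
One shortest path (4 moves): (x=1, y=3) -> (x=2, y=3) -> (x=3, y=3) -> (x=4, y=3) -> (x=4, y=4)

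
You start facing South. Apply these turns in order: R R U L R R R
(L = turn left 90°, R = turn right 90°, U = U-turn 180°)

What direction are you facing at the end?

Start: South
  R (right (90° clockwise)) -> West
  R (right (90° clockwise)) -> North
  U (U-turn (180°)) -> South
  L (left (90° counter-clockwise)) -> East
  R (right (90° clockwise)) -> South
  R (right (90° clockwise)) -> West
  R (right (90° clockwise)) -> North
Final: North

Answer: Final heading: North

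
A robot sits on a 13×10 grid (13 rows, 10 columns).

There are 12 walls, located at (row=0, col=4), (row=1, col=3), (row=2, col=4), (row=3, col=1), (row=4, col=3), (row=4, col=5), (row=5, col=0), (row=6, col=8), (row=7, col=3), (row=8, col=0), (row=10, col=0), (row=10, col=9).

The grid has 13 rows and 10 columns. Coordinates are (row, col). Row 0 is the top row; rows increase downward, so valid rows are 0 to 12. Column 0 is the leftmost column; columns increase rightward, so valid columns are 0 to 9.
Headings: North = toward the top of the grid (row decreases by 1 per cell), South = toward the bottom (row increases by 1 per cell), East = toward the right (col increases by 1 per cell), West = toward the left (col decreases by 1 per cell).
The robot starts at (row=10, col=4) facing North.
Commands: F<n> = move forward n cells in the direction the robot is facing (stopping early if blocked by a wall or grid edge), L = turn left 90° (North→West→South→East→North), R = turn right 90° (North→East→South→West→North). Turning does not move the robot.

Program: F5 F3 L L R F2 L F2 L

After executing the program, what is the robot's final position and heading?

Start: (row=10, col=4), facing North
  F5: move forward 5, now at (row=5, col=4)
  F3: move forward 2/3 (blocked), now at (row=3, col=4)
  L: turn left, now facing West
  L: turn left, now facing South
  R: turn right, now facing West
  F2: move forward 2, now at (row=3, col=2)
  L: turn left, now facing South
  F2: move forward 2, now at (row=5, col=2)
  L: turn left, now facing East
Final: (row=5, col=2), facing East

Answer: Final position: (row=5, col=2), facing East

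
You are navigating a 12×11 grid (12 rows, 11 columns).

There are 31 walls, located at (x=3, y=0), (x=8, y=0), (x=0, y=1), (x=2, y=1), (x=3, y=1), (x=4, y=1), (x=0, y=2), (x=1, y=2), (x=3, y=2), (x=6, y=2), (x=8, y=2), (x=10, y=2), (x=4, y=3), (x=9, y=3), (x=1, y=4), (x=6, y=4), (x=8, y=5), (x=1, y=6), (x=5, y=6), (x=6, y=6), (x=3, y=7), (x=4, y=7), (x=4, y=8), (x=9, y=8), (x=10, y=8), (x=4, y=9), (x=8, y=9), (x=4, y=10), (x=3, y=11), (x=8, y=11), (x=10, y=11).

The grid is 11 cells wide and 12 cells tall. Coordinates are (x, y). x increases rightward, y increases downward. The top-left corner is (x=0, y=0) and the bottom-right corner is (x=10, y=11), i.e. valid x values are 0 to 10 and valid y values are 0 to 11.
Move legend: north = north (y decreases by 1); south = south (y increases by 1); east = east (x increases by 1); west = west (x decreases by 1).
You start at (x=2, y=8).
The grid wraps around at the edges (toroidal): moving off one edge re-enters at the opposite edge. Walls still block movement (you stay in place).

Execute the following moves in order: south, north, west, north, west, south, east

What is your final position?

Start: (x=2, y=8)
  south (south): (x=2, y=8) -> (x=2, y=9)
  north (north): (x=2, y=9) -> (x=2, y=8)
  west (west): (x=2, y=8) -> (x=1, y=8)
  north (north): (x=1, y=8) -> (x=1, y=7)
  west (west): (x=1, y=7) -> (x=0, y=7)
  south (south): (x=0, y=7) -> (x=0, y=8)
  east (east): (x=0, y=8) -> (x=1, y=8)
Final: (x=1, y=8)

Answer: Final position: (x=1, y=8)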